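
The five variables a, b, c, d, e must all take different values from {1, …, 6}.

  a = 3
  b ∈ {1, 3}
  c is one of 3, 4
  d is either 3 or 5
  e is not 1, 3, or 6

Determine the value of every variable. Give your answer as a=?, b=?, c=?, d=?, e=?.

a has just one choice, so a = 3. So b, c, d can't be 3.
b's domain is down to {1}, so b = 1.
c must be 4 (only option left). So e can't be 4.
d must be 5 (only option left). Strike 5 from e.
e has just one choice, so e = 2.

a=3, b=1, c=4, d=5, e=2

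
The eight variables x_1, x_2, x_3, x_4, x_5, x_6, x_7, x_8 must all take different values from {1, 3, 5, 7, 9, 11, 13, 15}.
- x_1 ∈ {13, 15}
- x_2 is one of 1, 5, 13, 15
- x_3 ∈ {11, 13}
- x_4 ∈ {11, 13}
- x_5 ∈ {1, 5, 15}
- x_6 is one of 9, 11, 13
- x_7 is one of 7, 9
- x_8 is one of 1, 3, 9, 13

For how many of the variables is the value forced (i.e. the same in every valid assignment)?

4

Among the 8 variables, 3 fits only x_8 (and all 8 values in {1, 3, 5, 7, 9, 11, 13, 15} must be used), so x_8 = 3.
Among the 7 still-open variables, 7 fits only x_7 (and all 7 values in {1, 5, 7, 9, 11, 13, 15} must be used), so x_7 = 7.
The 6 still-open variables together cover exactly {1, 5, 9, 11, 13, 15} — 6 values for 6 variables — and 9 appears only in x_6's list, so x_6 = 9.
x_3 and x_4 share exactly the 2 values {11, 13}; by pigeonhole those values go to them, so strike 11, 13 from x_1, x_2.
x_1 must be 15 (only option left). So x_2, x_5 can't be 15.
Determined: x_1=15, x_6=9, x_7=7, x_8=3. The other variables each still have more than one consistent value. That makes 4.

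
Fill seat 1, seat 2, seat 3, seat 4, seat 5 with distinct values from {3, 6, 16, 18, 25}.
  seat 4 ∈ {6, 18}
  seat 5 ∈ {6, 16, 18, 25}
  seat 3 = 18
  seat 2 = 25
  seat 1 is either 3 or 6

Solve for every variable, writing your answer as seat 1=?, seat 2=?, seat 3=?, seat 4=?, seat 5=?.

seat 1=3, seat 2=25, seat 3=18, seat 4=6, seat 5=16

seat 2 has just one choice, so seat 2 = 25. Remove 25 from seat 5.
seat 3's domain is down to {18}, so seat 3 = 18. Eliminate 18 elsewhere: seat 4, seat 5.
seat 4's domain is down to {6}, so seat 4 = 6. So seat 1, seat 5 can't be 6.
seat 5's domain is down to {16}, so seat 5 = 16.
seat 1 has just one choice, so seat 1 = 3.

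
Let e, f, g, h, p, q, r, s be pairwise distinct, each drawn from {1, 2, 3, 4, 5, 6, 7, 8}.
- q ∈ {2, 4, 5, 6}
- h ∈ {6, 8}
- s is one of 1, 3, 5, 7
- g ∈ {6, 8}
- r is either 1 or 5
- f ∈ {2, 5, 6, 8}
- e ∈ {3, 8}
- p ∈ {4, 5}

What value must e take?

3

Among the 8 variables, 7 fits only s (and all 8 values in {1, 2, 3, 4, 5, 6, 7, 8} must be used), so s = 7.
The 7 still-open variables together cover exactly {1, 2, 3, 4, 5, 6, 8} — 7 values for 7 variables — and 1 appears only in r's list, so r = 1.
The 6 still-open variables together cover exactly {2, 3, 4, 5, 6, 8} — 6 values for 6 variables — and 3 appears only in e's list, so e = 3.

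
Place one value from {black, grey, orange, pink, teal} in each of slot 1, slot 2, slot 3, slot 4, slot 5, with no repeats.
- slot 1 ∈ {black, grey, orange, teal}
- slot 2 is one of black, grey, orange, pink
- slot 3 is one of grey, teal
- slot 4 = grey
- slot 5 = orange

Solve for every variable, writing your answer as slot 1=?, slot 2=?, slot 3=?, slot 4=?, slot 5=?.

slot 4's domain is down to {grey}, so slot 4 = grey. Remove grey from slot 1, slot 2, slot 3.
slot 5 must be orange (only option left). So slot 1, slot 2 can't be orange.
slot 3's domain is down to {teal}, so slot 3 = teal. So slot 1 can't be teal.
That leaves slot 1 = black. Eliminate black elsewhere: slot 2.
slot 2 must be pink (only option left).

slot 1=black, slot 2=pink, slot 3=teal, slot 4=grey, slot 5=orange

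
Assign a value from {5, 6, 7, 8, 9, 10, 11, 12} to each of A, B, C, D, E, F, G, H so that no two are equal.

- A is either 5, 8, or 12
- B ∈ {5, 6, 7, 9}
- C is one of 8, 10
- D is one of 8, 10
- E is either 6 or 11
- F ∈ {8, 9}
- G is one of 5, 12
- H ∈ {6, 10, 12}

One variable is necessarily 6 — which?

H

Among the 8 variables, 7 fits only B (and all 8 values in {5, 6, 7, 8, 9, 10, 11, 12} must be used), so B = 7.
The 7 still-open variables draw from only 7 values {5, 6, 8, 9, 10, 11, 12}, so each is used; only F can be 9, hence F = 9.
The 6 still-open variables draw from only 6 values {5, 6, 8, 10, 11, 12}, so each is used; only E can be 11, hence E = 11.
The 5 still-open variables together cover exactly {5, 6, 8, 10, 12} — 5 values for 5 variables — and 6 appears only in H's list, so H = 6.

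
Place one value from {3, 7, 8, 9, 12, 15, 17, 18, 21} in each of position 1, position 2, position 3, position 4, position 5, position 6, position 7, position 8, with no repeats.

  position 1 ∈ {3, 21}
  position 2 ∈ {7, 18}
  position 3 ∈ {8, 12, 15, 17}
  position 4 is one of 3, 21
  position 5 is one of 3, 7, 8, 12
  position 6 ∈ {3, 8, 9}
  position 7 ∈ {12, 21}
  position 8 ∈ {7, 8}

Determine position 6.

The 2 variables position 1 and position 4 are confined to {3, 21}, which locks those values in; drop them from position 5, position 6, position 7.
position 7's domain is down to {12}, so position 7 = 12. Eliminate 12 elsewhere: position 3, position 5.
The 2 variables position 5 and position 8 are confined to {7, 8}, which locks those values in; drop them from position 2, position 3, position 6.
So position 6 = 9.

9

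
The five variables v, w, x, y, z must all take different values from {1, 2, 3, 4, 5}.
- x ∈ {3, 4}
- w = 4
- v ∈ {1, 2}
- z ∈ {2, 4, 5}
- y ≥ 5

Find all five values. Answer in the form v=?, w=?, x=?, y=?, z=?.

v=1, w=4, x=3, y=5, z=2

w's domain is down to {4}, so w = 4. Eliminate 4 elsewhere: x, z.
x must be 3 (only option left).
That leaves y = 5. Remove 5 from z.
z has just one choice, so z = 2. Remove 2 from v.
v's domain is down to {1}, so v = 1.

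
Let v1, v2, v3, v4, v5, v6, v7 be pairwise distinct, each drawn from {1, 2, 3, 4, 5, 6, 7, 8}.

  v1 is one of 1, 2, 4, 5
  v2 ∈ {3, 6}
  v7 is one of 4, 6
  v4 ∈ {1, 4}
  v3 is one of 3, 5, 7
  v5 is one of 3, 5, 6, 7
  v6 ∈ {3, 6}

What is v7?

The 7 variables draw from only 7 values {1, 2, 3, 4, 5, 6, 7}, so each is used; only v1 can be 2, hence v1 = 2.
The 6 still-open variables together cover exactly {1, 3, 4, 5, 6, 7} — 6 values for 6 variables — and 1 appears only in v4's list, so v4 = 1.
The 5 still-open variables draw from only 5 values {3, 4, 5, 6, 7}, so each is used; only v7 can be 4, hence v7 = 4.

4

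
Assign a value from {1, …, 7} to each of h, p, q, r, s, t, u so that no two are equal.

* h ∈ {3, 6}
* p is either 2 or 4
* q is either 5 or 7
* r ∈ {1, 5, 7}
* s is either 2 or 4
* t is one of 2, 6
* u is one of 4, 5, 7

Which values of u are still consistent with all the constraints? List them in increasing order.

5, 7

The 7 variables draw from only 7 values {1, 2, 3, 4, 5, 6, 7}, so each is used; only r can be 1, hence r = 1.
Among the 6 still-open variables, 3 fits only h (and all 6 values in {2, 3, 4, 5, 6, 7} must be used), so h = 3.
Among the 5 still-open variables, 6 fits only t (and all 5 values in {2, 4, 5, 6, 7} must be used), so t = 6.
p and s between them cover only {2, 4} — a naked pair. Remove those values from u.
No further eliminations apply; u can still be any of 5, 7.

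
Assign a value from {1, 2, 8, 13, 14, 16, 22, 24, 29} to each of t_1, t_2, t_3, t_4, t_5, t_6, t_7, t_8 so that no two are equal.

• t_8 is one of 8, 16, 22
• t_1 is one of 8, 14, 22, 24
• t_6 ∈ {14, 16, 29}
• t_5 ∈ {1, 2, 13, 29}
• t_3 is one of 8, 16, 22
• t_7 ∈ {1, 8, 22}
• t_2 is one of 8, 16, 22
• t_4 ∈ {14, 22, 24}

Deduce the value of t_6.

29

The 3 variables t_2, t_3, t_8 are confined to {8, 16, 22}, which locks those values in; drop them from t_1, t_4, t_6, t_7.
t_7 has just one choice, so t_7 = 1. Strike 1 from t_5.
t_1 and t_4 share exactly the 2 values {14, 24}; by pigeonhole those values go to them, so strike 14, 24 from t_6.
So t_6 = 29.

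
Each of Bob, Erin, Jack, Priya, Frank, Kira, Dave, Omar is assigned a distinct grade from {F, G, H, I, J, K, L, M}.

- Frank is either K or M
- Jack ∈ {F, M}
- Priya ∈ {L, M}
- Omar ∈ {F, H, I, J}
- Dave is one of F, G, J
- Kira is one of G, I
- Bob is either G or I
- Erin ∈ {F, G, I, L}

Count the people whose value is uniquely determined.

3

The 8 variables draw from only 8 values {F, G, H, I, J, K, L, M}, so each is used; only Omar can be H, hence Omar = H.
The 7 still-open variables together cover exactly {F, G, I, J, K, L, M} — 7 values for 7 variables — and J appears only in Dave's list, so Dave = J.
The 6 still-open variables together cover exactly {F, G, I, K, L, M} — 6 values for 6 variables — and K appears only in Frank's list, so Frank = K.
Bob and Kira share exactly the 2 values {G, I}; by pigeonhole those values go to them, so strike G, I from Erin.
Determined: Frank=K, Dave=J, Omar=H. The other people each still have more than one consistent value. That makes 3.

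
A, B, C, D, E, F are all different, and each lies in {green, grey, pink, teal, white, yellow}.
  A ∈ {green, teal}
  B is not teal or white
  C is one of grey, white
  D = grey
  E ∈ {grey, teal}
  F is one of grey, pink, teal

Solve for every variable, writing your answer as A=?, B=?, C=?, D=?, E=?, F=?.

A=green, B=yellow, C=white, D=grey, E=teal, F=pink

D has just one choice, so D = grey. Remove grey from B, C, E, F.
E has just one choice, so E = teal. Eliminate teal elsewhere: A, F.
That leaves F = pink. Eliminate pink elsewhere: B.
A's domain is down to {green}, so A = green. Remove green from B.
B's domain is down to {yellow}, so B = yellow.
C's domain is down to {white}, so C = white.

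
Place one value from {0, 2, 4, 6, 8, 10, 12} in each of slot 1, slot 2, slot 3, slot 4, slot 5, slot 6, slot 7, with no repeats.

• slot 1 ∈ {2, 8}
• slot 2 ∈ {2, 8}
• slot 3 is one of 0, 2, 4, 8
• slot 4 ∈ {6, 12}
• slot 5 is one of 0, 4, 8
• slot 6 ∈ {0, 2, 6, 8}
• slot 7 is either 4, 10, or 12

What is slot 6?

6

The 7 variables draw from only 7 values {0, 2, 4, 6, 8, 10, 12}, so each is used; only slot 7 can be 10, hence slot 7 = 10.
The 6 still-open variables together cover exactly {0, 2, 4, 6, 8, 12} — 6 values for 6 variables — and 12 appears only in slot 4's list, so slot 4 = 12.
Among the 5 still-open variables, 6 fits only slot 6 (and all 5 values in {0, 2, 4, 6, 8} must be used), so slot 6 = 6.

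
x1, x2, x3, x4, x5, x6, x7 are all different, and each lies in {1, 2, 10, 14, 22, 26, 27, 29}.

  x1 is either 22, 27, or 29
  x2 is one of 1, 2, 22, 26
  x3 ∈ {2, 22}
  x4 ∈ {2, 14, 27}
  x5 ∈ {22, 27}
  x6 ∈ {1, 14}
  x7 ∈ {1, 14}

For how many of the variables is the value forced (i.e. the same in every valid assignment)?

Among the 7 variables, 26 fits only x2 (and all 7 values in {1, 2, 14, 22, 26, 27, 29} must be used), so x2 = 26.
The 6 still-open variables draw from only 6 values {1, 2, 14, 22, 27, 29}, so each is used; only x1 can be 29, hence x1 = 29.
x6 and x7 share exactly the 2 values {1, 14}; by pigeonhole those values go to them, so strike 1, 14 from x4.
Determined: x1=29, x2=26. The other variables each still have more than one consistent value. That makes 2.

2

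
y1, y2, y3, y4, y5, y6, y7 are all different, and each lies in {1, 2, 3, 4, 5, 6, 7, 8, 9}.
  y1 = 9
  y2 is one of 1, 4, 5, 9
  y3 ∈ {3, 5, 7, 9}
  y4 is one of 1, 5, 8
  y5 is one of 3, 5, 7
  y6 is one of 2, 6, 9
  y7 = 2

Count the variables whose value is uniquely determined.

3

y1 has just one choice, so y1 = 9. Eliminate 9 elsewhere: y2, y3, y6.
y7 must be 2 (only option left). So y6 can't be 2.
y6's domain is down to {6}, so y6 = 6.
Determined: y1=9, y6=6, y7=2. The other variables each still have more than one consistent value. That makes 3.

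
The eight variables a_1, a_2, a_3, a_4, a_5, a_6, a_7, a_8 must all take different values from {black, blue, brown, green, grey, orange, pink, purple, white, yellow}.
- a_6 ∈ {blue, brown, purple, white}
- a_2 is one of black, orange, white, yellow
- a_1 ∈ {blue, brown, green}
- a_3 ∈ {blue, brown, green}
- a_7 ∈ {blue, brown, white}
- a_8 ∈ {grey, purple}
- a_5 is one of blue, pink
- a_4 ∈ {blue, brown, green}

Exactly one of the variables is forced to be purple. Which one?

a_6

The 3 variables a_1, a_3, a_4 are confined to {blue, brown, green}, which locks those values in; drop them from a_5, a_6, a_7.
a_5 must be pink (only option left).
That leaves a_7 = white. So a_2, a_6 can't be white.
So purple goes to a_6.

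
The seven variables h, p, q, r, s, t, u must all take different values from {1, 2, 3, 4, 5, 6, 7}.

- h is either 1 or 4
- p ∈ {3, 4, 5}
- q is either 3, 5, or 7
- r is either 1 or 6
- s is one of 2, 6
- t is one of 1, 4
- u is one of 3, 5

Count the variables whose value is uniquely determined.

3

Among the 7 variables, 2 fits only s (and all 7 values in {1, 2, 3, 4, 5, 6, 7} must be used), so s = 2.
The 6 still-open variables together cover exactly {1, 3, 4, 5, 6, 7} — 6 values for 6 variables — and 6 appears only in r's list, so r = 6.
The 5 still-open variables together cover exactly {1, 3, 4, 5, 7} — 5 values for 5 variables — and 7 appears only in q's list, so q = 7.
h and t share exactly the 2 values {1, 4}; by pigeonhole those values go to them, so strike 1, 4 from p.
Determined: q=7, r=6, s=2. The other variables each still have more than one consistent value. That makes 3.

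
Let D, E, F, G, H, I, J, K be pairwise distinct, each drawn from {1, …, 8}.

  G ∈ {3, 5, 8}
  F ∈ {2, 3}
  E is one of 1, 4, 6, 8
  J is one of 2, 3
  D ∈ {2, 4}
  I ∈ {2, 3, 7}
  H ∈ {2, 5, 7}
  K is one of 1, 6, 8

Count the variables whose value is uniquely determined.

The 2 variables F and J are confined to {2, 3}, which locks those values in; drop them from D, G, H, I.
D must be 4 (only option left). So E can't be 4.
I has just one choice, so I = 7. So H can't be 7.
H's domain is down to {5}, so H = 5. So G can't be 5.
G's domain is down to {8}, so G = 8. Remove 8 from E, K.
Determined: D=4, G=8, H=5, I=7. The other variables each still have more than one consistent value. That makes 4.

4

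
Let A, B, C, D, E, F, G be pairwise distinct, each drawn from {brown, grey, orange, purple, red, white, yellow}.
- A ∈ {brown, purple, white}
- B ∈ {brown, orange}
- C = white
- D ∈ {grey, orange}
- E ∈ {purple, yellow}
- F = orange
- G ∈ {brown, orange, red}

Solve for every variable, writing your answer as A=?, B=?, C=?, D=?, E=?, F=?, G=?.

A=purple, B=brown, C=white, D=grey, E=yellow, F=orange, G=red

C has just one choice, so C = white. Strike white from A.
That leaves F = orange. So B, D, G can't be orange.
That leaves B = brown. Remove brown from A, G.
That leaves D = grey.
G has just one choice, so G = red.
A has just one choice, so A = purple. Strike purple from E.
E's domain is down to {yellow}, so E = yellow.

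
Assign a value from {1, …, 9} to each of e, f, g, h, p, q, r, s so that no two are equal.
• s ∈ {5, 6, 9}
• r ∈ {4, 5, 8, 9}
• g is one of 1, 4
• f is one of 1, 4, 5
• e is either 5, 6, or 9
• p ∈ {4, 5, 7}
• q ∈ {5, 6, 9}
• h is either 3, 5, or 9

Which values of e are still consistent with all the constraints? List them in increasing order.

The 8 variables together cover exactly {1, 3, 4, 5, 6, 7, 8, 9} — 8 values for 8 variables — and 3 appears only in h's list, so h = 3.
The 7 still-open variables together cover exactly {1, 4, 5, 6, 7, 8, 9} — 7 values for 7 variables — and 7 appears only in p's list, so p = 7.
The 6 still-open variables together cover exactly {1, 4, 5, 6, 8, 9} — 6 values for 6 variables — and 8 appears only in r's list, so r = 8.
e, q, s between them cover only {5, 6, 9} — a naked triple. Remove those values from f.
No further eliminations apply; e can still be any of 5, 6, 9.

5, 6, 9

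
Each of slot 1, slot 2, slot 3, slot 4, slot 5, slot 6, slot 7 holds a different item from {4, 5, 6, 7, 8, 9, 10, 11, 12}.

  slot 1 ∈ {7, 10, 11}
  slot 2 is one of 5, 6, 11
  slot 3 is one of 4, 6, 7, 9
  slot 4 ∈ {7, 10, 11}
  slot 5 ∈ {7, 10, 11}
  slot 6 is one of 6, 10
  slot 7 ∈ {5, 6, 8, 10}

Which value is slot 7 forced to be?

8

slot 1, slot 4, slot 5 between them cover only {7, 10, 11} — a naked triple. Remove those values from slot 2, slot 3, slot 6, slot 7.
slot 6 has just one choice, so slot 6 = 6. Remove 6 from slot 2, slot 3, slot 7.
slot 2 must be 5 (only option left). Remove 5 from slot 7.
So slot 7 = 8.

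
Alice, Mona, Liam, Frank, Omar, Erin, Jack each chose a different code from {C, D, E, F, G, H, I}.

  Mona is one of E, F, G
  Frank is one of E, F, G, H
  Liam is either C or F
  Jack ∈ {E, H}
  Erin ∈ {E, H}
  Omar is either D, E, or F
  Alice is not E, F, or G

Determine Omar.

D

The 7 variables together cover exactly {C, D, E, F, G, H, I} — 7 values for 7 variables — and I appears only in Alice's list, so Alice = I.
The 6 still-open variables together cover exactly {C, D, E, F, G, H} — 6 values for 6 variables — and C appears only in Liam's list, so Liam = C.
The 5 still-open variables draw from only 5 values {D, E, F, G, H}, so each is used; only Omar can be D, hence Omar = D.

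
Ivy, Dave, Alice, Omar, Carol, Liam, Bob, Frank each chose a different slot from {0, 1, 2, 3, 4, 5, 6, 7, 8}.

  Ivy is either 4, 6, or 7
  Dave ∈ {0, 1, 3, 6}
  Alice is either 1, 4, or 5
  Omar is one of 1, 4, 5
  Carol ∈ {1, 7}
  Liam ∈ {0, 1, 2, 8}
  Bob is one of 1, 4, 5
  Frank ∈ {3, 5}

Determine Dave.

0

The 3 variables Alice, Omar, Bob are confined to {1, 4, 5}, which locks those values in; drop them from Ivy, Dave, Carol, Liam, Frank.
Carol's domain is down to {7}, so Carol = 7. So Ivy can't be 7.
Frank must be 3 (only option left). Remove 3 from Dave.
Ivy has just one choice, so Ivy = 6. Remove 6 from Dave.
So Dave = 0.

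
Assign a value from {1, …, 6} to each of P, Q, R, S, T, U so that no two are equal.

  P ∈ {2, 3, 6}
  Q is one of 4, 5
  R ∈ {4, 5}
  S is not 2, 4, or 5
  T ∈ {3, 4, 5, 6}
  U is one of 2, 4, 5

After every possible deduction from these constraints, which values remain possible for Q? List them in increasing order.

The 6 variables draw from only 6 values {1, 2, 3, 4, 5, 6}, so each is used; only S can be 1, hence S = 1.
Q and R share exactly the 2 values {4, 5}; by pigeonhole those values go to them, so strike 4, 5 from T, U.
That leaves U = 2. Eliminate 2 elsewhere: P.
No further eliminations apply; Q can still be any of 4, 5.

4, 5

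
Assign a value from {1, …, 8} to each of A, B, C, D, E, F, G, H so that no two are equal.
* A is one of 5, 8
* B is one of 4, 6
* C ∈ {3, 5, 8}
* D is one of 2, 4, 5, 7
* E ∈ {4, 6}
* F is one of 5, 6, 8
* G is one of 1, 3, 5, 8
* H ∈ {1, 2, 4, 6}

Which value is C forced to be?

3

The 8 variables together cover exactly {1, 2, 3, 4, 5, 6, 7, 8} — 8 values for 8 variables — and 7 appears only in D's list, so D = 7.
The 7 still-open variables draw from only 7 values {1, 2, 3, 4, 5, 6, 8}, so each is used; only H can be 2, hence H = 2.
Among the 6 still-open variables, 1 fits only G (and all 6 values in {1, 3, 4, 5, 6, 8} must be used), so G = 1.
Among the 5 still-open variables, 3 fits only C (and all 5 values in {3, 4, 5, 6, 8} must be used), so C = 3.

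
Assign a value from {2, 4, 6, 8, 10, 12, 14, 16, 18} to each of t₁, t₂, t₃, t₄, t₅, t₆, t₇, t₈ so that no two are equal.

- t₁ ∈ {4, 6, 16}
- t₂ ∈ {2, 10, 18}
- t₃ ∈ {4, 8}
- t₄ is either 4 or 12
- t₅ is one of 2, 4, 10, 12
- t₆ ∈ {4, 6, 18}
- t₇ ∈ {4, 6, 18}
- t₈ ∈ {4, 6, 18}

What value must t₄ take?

12

The 8 variables together cover exactly {2, 4, 6, 8, 10, 12, 16, 18} — 8 values for 8 variables — and 8 appears only in t₃'s list, so t₃ = 8.
Among the 7 still-open variables, 16 fits only t₁ (and all 7 values in {2, 4, 6, 10, 12, 16, 18} must be used), so t₁ = 16.
t₆, t₇, t₈ share exactly the 3 values {4, 6, 18}; by pigeonhole those values go to them, so strike 4, 6, 18 from t₂, t₄, t₅.
So t₄ = 12.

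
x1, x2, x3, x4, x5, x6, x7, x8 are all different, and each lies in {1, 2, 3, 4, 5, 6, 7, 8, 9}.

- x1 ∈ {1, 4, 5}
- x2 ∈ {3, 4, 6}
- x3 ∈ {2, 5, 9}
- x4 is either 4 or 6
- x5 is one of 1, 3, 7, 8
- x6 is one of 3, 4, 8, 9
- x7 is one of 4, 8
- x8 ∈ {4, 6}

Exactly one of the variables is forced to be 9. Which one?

x4 and x8 share exactly the 2 values {4, 6}; by pigeonhole those values go to them, so strike 4, 6 from x1, x2, x6, x7.
x2's domain is down to {3}, so x2 = 3. Strike 3 from x5, x6.
That leaves x7 = 8. Eliminate 8 elsewhere: x5, x6.
So 9 goes to x6.

x6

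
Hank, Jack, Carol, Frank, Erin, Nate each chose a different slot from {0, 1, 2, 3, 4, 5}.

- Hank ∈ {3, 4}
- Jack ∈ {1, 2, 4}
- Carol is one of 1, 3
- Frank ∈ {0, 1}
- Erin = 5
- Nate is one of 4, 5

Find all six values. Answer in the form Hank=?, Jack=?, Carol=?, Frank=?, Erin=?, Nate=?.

Erin has just one choice, so Erin = 5. Strike 5 from Nate.
Nate's domain is down to {4}, so Nate = 4. Eliminate 4 elsewhere: Hank, Jack.
That leaves Hank = 3. So Carol can't be 3.
Carol has just one choice, so Carol = 1. Strike 1 from Jack, Frank.
Frank's domain is down to {0}, so Frank = 0.
Jack has just one choice, so Jack = 2.

Hank=3, Jack=2, Carol=1, Frank=0, Erin=5, Nate=4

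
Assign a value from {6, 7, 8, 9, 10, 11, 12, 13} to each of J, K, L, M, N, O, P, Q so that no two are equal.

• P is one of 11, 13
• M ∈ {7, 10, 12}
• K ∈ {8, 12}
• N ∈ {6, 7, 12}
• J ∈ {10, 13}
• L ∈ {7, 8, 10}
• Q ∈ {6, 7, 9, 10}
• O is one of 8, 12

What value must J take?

13

Among the 8 variables, 9 fits only Q (and all 8 values in {6, 7, 8, 9, 10, 11, 12, 13} must be used), so Q = 9.
The 7 still-open variables draw from only 7 values {6, 7, 8, 10, 11, 12, 13}, so each is used; only N can be 6, hence N = 6.
The 6 still-open variables draw from only 6 values {7, 8, 10, 11, 12, 13}, so each is used; only P can be 11, hence P = 11.
Among the 5 still-open variables, 13 fits only J (and all 5 values in {7, 8, 10, 12, 13} must be used), so J = 13.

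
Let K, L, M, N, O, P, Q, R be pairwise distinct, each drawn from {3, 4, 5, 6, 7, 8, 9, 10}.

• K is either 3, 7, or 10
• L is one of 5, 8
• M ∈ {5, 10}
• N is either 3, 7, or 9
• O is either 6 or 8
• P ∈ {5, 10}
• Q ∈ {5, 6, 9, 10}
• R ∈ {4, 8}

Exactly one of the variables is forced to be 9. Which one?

The 8 variables draw from only 8 values {3, 4, 5, 6, 7, 8, 9, 10}, so each is used; only R can be 4, hence R = 4.
The 2 variables M and P are confined to {5, 10}, which locks those values in; drop them from K, L, Q.
L has just one choice, so L = 8. So O can't be 8.
O must be 6 (only option left). Eliminate 6 elsewhere: Q.
So 9 goes to Q.

Q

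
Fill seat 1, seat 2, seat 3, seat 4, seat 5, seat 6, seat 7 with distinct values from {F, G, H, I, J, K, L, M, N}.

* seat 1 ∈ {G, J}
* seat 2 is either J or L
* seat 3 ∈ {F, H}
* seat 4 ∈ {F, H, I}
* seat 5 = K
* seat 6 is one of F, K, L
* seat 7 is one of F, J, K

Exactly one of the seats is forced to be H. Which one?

seat 3

seat 5's domain is down to {K}, so seat 5 = K. Remove K from seat 6, seat 7.
The 6 still-open variables together cover exactly {F, G, H, I, J, L} — 6 values for 6 variables — and G appears only in seat 1's list, so seat 1 = G.
Among the 5 still-open variables, I fits only seat 4 (and all 5 values in {F, H, I, J, L} must be used), so seat 4 = I.
The 4 still-open variables together cover exactly {F, H, J, L} — 4 values for 4 variables — and H appears only in seat 3's list, so seat 3 = H.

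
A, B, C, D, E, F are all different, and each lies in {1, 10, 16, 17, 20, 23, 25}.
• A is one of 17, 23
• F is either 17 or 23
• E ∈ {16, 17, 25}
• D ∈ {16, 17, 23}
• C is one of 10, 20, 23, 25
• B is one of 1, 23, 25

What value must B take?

1

The 2 variables A and F are confined to {17, 23}, which locks those values in; drop them from B, C, D, E.
D's domain is down to {16}, so D = 16. Eliminate 16 elsewhere: E.
E must be 25 (only option left). Remove 25 from B, C.
So B = 1.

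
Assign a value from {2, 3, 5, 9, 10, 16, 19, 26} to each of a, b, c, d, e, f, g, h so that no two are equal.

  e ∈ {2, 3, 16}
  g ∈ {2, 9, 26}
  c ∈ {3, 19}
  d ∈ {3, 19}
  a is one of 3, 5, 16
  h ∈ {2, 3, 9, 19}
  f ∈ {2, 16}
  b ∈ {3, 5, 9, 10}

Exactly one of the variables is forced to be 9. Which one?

The 8 variables draw from only 8 values {2, 3, 5, 9, 10, 16, 19, 26}, so each is used; only b can be 10, hence b = 10.
Among the 7 still-open variables, 5 fits only a (and all 7 values in {2, 3, 5, 9, 16, 19, 26} must be used), so a = 5.
Among the 6 still-open variables, 26 fits only g (and all 6 values in {2, 3, 9, 16, 19, 26} must be used), so g = 26.
Among the 5 still-open variables, 9 fits only h (and all 5 values in {2, 3, 9, 16, 19} must be used), so h = 9.

h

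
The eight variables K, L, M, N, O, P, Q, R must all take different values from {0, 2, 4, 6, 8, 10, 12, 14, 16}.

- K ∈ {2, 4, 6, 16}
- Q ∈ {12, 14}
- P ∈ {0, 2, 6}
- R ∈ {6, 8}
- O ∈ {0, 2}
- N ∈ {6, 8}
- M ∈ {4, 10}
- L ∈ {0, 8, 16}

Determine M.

N and R share exactly the 2 values {6, 8}; by pigeonhole those values go to them, so strike 6, 8 from K, L, P.
O and P between them cover only {0, 2} — a naked pair. Remove those values from K, L.
L's domain is down to {16}, so L = 16. Strike 16 from K.
K must be 4 (only option left). Eliminate 4 elsewhere: M.
So M = 10.

10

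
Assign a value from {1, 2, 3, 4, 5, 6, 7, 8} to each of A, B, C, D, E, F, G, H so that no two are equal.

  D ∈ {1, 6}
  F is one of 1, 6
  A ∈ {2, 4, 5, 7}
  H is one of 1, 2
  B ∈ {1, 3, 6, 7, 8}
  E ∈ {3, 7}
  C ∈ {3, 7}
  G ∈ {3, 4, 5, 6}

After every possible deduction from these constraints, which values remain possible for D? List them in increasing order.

The 8 variables together cover exactly {1, 2, 3, 4, 5, 6, 7, 8} — 8 values for 8 variables — and 8 appears only in B's list, so B = 8.
The 2 variables C and E are confined to {3, 7}, which locks those values in; drop them from A, G.
D and F share exactly the 2 values {1, 6}; by pigeonhole those values go to them, so strike 1, 6 from G, H.
H has just one choice, so H = 2. Remove 2 from A.
No further eliminations apply; D can still be any of 1, 6.

1, 6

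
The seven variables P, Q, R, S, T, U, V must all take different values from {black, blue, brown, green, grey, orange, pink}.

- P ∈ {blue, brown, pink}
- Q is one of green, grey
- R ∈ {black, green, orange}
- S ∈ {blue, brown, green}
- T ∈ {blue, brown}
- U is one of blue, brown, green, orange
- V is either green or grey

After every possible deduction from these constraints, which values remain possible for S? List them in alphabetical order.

blue, brown

The 7 variables together cover exactly {black, blue, brown, green, grey, orange, pink} — 7 values for 7 variables — and black appears only in R's list, so R = black.
The 6 still-open variables draw from only 6 values {blue, brown, green, grey, orange, pink}, so each is used; only U can be orange, hence U = orange.
The 5 still-open variables draw from only 5 values {blue, brown, green, grey, pink}, so each is used; only P can be pink, hence P = pink.
Q and V between them cover only {green, grey} — a naked pair. Remove those values from S.
No further eliminations apply; S can still be any of blue, brown.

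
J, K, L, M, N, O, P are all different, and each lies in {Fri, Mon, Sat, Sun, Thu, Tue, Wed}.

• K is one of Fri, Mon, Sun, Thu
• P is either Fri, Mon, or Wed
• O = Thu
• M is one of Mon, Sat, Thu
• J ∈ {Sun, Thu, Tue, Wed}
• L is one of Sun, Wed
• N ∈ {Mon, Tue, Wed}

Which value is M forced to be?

O's domain is down to {Thu}, so O = Thu. Strike Thu from J, K, M.
Among the 6 still-open variables, Sat fits only M (and all 6 values in {Fri, Mon, Sat, Sun, Tue, Wed} must be used), so M = Sat.

Sat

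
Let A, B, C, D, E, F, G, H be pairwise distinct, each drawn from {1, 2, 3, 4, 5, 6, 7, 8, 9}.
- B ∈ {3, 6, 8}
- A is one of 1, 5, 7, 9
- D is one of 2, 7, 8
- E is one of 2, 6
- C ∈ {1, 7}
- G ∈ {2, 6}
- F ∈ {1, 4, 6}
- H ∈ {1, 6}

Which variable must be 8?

E and G between them cover only {2, 6} — a naked pair. Remove those values from B, D, F, H.
H must be 1 (only option left). Strike 1 from A, C, F.
C has just one choice, so C = 7. Strike 7 from A, D.
So 8 goes to D.

D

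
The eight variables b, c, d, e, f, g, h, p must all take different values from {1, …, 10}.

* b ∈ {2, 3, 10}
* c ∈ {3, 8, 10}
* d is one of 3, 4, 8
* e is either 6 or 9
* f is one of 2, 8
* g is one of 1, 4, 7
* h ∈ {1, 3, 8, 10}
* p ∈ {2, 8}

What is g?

f and p share exactly the 2 values {2, 8}; by pigeonhole those values go to them, so strike 2, 8 from b, c, d, h.
b and c share exactly the 2 values {3, 10}; by pigeonhole those values go to them, so strike 3, 10 from d, h.
d has just one choice, so d = 4. Strike 4 from g.
h must be 1 (only option left). So g can't be 1.
So g = 7.

7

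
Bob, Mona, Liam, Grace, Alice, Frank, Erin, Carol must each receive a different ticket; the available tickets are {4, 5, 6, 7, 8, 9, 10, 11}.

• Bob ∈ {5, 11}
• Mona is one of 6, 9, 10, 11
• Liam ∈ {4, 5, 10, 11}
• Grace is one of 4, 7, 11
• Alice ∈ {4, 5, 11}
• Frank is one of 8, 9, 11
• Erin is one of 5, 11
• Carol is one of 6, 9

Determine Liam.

10

The 8 variables together cover exactly {4, 5, 6, 7, 8, 9, 10, 11} — 8 values for 8 variables — and 7 appears only in Grace's list, so Grace = 7.
The 7 still-open variables draw from only 7 values {4, 5, 6, 8, 9, 10, 11}, so each is used; only Frank can be 8, hence Frank = 8.
The 2 variables Bob and Erin are confined to {5, 11}, which locks those values in; drop them from Mona, Liam, Alice.
Alice must be 4 (only option left). Eliminate 4 elsewhere: Liam.
So Liam = 10.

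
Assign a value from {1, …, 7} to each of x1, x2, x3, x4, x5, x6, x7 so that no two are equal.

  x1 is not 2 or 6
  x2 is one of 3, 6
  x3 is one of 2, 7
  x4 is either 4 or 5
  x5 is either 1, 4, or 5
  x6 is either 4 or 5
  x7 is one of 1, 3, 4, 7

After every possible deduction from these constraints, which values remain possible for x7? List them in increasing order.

3, 7

The 7 variables draw from only 7 values {1, 2, 3, 4, 5, 6, 7}, so each is used; only x3 can be 2, hence x3 = 2.
The 6 still-open variables together cover exactly {1, 3, 4, 5, 6, 7} — 6 values for 6 variables — and 6 appears only in x2's list, so x2 = 6.
x4 and x6 between them cover only {4, 5} — a naked pair. Remove those values from x1, x5, x7.
x5 has just one choice, so x5 = 1. Remove 1 from x1, x7.
No further eliminations apply; x7 can still be any of 3, 7.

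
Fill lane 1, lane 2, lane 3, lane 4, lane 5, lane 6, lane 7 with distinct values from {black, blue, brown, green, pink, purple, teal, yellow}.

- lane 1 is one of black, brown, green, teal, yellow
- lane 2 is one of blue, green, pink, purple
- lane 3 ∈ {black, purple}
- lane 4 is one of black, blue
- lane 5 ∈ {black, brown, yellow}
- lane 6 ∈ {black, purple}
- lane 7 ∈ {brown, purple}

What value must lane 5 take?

yellow

The 2 variables lane 3 and lane 6 are confined to {black, purple}, which locks those values in; drop them from lane 1, lane 2, lane 4, lane 5, lane 7.
lane 4 has just one choice, so lane 4 = blue. Strike blue from lane 2.
That leaves lane 7 = brown. Eliminate brown elsewhere: lane 1, lane 5.
So lane 5 = yellow.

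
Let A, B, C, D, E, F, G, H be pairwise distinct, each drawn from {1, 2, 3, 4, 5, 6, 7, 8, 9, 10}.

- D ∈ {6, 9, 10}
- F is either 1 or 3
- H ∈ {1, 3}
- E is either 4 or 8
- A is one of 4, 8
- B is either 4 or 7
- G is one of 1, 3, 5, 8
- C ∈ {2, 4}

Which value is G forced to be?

5

A and E between them cover only {4, 8} — a naked pair. Remove those values from B, C, G.
B has just one choice, so B = 7.
C's domain is down to {2}, so C = 2.
The 2 variables F and H are confined to {1, 3}, which locks those values in; drop them from G.
So G = 5.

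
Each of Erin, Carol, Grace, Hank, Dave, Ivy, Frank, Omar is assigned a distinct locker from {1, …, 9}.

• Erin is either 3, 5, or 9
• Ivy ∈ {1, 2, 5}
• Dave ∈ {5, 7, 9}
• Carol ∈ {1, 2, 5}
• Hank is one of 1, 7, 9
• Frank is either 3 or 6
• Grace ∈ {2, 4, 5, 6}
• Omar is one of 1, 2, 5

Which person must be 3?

The 8 variables draw from only 8 values {1, 2, 3, 4, 5, 6, 7, 9}, so each is used; only Grace can be 4, hence Grace = 4.
The 7 still-open variables draw from only 7 values {1, 2, 3, 5, 6, 7, 9}, so each is used; only Frank can be 6, hence Frank = 6.
The 6 still-open variables draw from only 6 values {1, 2, 3, 5, 7, 9}, so each is used; only Erin can be 3, hence Erin = 3.

Erin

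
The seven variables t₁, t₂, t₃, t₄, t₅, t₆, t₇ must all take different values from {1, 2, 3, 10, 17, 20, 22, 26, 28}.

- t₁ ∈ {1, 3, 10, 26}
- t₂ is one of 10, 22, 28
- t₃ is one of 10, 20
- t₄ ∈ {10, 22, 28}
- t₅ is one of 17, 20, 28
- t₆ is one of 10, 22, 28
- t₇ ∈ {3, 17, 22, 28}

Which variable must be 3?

t₇

The 3 variables t₂, t₄, t₆ are confined to {10, 22, 28}, which locks those values in; drop them from t₁, t₃, t₅, t₇.
t₃ has just one choice, so t₃ = 20. Strike 20 from t₅.
t₅ has just one choice, so t₅ = 17. So t₇ can't be 17.
So 3 goes to t₇.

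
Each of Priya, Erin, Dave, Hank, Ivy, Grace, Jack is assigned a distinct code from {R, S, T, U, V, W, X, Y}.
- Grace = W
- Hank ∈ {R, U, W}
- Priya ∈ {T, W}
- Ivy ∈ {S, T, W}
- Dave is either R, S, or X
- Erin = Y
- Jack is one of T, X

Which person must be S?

Ivy

Erin must be Y (only option left).
Grace's domain is down to {W}, so Grace = W. So Priya, Hank, Ivy can't be W.
Priya has just one choice, so Priya = T. Eliminate T elsewhere: Ivy, Jack.
So S goes to Ivy.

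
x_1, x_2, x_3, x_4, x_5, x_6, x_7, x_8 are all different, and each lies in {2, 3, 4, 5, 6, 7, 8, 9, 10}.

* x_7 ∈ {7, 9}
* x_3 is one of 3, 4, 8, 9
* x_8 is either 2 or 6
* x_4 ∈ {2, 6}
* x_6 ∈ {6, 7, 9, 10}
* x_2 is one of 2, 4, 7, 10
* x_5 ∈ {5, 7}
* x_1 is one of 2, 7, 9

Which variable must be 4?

x_2

x_4 and x_8 between them cover only {2, 6} — a naked pair. Remove those values from x_1, x_2, x_6.
The 2 variables x_1 and x_7 are confined to {7, 9}, which locks those values in; drop them from x_2, x_3, x_5, x_6.
x_5 must be 5 (only option left).
That leaves x_6 = 10. Eliminate 10 elsewhere: x_2.
So 4 goes to x_2.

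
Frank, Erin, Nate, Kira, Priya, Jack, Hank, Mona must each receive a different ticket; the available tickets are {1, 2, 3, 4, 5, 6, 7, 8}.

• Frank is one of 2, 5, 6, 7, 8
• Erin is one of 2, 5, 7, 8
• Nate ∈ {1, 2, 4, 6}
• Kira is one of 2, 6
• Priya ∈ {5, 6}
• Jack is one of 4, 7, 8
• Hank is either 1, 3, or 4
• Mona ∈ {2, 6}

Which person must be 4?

The 8 variables draw from only 8 values {1, 2, 3, 4, 5, 6, 7, 8}, so each is used; only Hank can be 3, hence Hank = 3.
The 7 still-open variables draw from only 7 values {1, 2, 4, 5, 6, 7, 8}, so each is used; only Nate can be 1, hence Nate = 1.
The 6 still-open variables together cover exactly {2, 4, 5, 6, 7, 8} — 6 values for 6 variables — and 4 appears only in Jack's list, so Jack = 4.

Jack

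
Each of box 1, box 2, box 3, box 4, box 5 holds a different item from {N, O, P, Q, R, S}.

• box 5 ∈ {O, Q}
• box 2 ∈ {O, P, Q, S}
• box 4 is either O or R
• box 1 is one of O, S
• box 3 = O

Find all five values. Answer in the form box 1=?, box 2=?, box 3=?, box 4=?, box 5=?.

box 3's domain is down to {O}, so box 3 = O. Eliminate O elsewhere: box 1, box 2, box 4, box 5.
box 4's domain is down to {R}, so box 4 = R.
box 5 has just one choice, so box 5 = Q. So box 2 can't be Q.
box 1 has just one choice, so box 1 = S. Strike S from box 2.
box 2 has just one choice, so box 2 = P.

box 1=S, box 2=P, box 3=O, box 4=R, box 5=Q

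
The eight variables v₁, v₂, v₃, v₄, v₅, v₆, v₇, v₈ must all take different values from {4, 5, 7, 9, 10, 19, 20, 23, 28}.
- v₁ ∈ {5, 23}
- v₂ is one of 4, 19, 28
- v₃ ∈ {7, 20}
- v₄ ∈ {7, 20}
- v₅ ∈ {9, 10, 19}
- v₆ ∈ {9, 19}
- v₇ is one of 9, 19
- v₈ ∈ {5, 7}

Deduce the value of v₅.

The 2 variables v₃ and v₄ are confined to {7, 20}, which locks those values in; drop them from v₈.
v₈'s domain is down to {5}, so v₈ = 5. So v₁ can't be 5.
v₁ has just one choice, so v₁ = 23.
v₆ and v₇ between them cover only {9, 19} — a naked pair. Remove those values from v₂, v₅.
So v₅ = 10.

10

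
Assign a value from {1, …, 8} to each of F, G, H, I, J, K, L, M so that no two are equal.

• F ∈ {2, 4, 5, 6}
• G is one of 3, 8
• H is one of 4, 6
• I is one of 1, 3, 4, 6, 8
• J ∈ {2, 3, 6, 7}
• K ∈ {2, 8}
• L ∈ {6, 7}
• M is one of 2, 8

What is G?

3

The 8 variables together cover exactly {1, 2, 3, 4, 5, 6, 7, 8} — 8 values for 8 variables — and 1 appears only in I's list, so I = 1.
Among the 7 still-open variables, 5 fits only F (and all 7 values in {2, 3, 4, 5, 6, 7, 8} must be used), so F = 5.
Among the 6 still-open variables, 4 fits only H (and all 6 values in {2, 3, 4, 6, 7, 8} must be used), so H = 4.
K and M share exactly the 2 values {2, 8}; by pigeonhole those values go to them, so strike 2, 8 from G, J.
So G = 3.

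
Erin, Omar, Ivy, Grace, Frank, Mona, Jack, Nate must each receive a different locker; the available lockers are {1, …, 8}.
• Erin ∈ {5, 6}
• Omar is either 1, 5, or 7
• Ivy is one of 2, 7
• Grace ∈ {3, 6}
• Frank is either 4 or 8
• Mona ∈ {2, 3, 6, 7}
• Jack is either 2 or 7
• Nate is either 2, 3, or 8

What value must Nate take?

The 8 variables together cover exactly {1, 2, 3, 4, 5, 6, 7, 8} — 8 values for 8 variables — and 1 appears only in Omar's list, so Omar = 1.
The 7 still-open variables together cover exactly {2, 3, 4, 5, 6, 7, 8} — 7 values for 7 variables — and 4 appears only in Frank's list, so Frank = 4.
The 6 still-open variables draw from only 6 values {2, 3, 5, 6, 7, 8}, so each is used; only Erin can be 5, hence Erin = 5.
The 5 still-open variables together cover exactly {2, 3, 6, 7, 8} — 5 values for 5 variables — and 8 appears only in Nate's list, so Nate = 8.

8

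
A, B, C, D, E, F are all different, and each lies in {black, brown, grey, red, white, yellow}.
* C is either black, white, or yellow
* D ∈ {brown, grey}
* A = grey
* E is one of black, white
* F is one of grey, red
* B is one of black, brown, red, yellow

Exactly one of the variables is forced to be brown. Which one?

D

A must be grey (only option left). Eliminate grey elsewhere: D, F.
So brown goes to D.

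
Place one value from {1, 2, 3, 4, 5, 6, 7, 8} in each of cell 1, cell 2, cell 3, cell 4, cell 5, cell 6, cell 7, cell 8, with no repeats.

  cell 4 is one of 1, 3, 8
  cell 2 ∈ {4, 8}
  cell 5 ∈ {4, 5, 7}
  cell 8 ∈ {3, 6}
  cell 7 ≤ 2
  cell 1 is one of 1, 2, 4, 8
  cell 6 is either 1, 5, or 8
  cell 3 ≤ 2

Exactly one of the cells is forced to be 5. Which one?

Among the 8 variables, 6 fits only cell 8 (and all 8 values in {1, 2, 3, 4, 5, 6, 7, 8} must be used), so cell 8 = 6.
Among the 7 still-open variables, 3 fits only cell 4 (and all 7 values in {1, 2, 3, 4, 5, 7, 8} must be used), so cell 4 = 3.
The 6 still-open variables draw from only 6 values {1, 2, 4, 5, 7, 8}, so each is used; only cell 5 can be 7, hence cell 5 = 7.
The 5 still-open variables draw from only 5 values {1, 2, 4, 5, 8}, so each is used; only cell 6 can be 5, hence cell 6 = 5.

cell 6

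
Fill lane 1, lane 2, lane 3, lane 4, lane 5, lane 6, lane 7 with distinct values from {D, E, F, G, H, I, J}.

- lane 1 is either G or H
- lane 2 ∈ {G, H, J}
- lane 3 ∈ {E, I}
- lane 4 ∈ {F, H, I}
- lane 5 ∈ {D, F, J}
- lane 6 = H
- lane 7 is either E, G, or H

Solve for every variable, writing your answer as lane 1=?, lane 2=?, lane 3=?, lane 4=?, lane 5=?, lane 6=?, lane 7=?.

lane 6 must be H (only option left). Remove H from lane 1, lane 2, lane 4, lane 7.
That leaves lane 1 = G. Eliminate G elsewhere: lane 2, lane 7.
That leaves lane 2 = J. Strike J from lane 5.
That leaves lane 7 = E. Remove E from lane 3.
lane 3 must be I (only option left). Remove I from lane 4.
lane 4 must be F (only option left). Eliminate F elsewhere: lane 5.
lane 5's domain is down to {D}, so lane 5 = D.

lane 1=G, lane 2=J, lane 3=I, lane 4=F, lane 5=D, lane 6=H, lane 7=E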